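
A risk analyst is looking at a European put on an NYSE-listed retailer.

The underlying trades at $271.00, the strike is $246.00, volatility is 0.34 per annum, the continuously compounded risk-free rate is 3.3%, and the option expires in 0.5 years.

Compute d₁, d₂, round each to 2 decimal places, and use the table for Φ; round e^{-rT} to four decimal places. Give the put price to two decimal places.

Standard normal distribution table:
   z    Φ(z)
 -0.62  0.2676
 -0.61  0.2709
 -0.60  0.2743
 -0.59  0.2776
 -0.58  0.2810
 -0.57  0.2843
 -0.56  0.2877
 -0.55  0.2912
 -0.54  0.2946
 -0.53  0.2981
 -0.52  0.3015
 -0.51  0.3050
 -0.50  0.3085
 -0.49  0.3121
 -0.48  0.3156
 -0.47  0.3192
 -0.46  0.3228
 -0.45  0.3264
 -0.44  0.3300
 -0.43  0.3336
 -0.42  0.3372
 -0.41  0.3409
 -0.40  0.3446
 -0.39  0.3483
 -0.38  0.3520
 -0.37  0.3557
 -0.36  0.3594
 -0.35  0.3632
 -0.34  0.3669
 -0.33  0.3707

$12.65

σ√T = 0.34 × 0.7071 = 0.2404
d₁ = [ln(271/246) + (0.033 + 0.34²/2)·0.5] / 0.2404 = [0.0968 + 0.0454] / 0.2404 = 0.5914 → 0.59
d₂ = d₁ − σ√T = 0.5914 − 0.2404 = 0.3510 → 0.35
e^(−rT) = e^(−0.033·0.5) = 0.9836
N(−d₂) = N(-0.35) = 0.3632;  N(−d₁) = N(-0.59) = 0.2776
P = 246·0.9836·0.3632 − 271·0.2776 = 87.8819 − 75.2296 = 12.6523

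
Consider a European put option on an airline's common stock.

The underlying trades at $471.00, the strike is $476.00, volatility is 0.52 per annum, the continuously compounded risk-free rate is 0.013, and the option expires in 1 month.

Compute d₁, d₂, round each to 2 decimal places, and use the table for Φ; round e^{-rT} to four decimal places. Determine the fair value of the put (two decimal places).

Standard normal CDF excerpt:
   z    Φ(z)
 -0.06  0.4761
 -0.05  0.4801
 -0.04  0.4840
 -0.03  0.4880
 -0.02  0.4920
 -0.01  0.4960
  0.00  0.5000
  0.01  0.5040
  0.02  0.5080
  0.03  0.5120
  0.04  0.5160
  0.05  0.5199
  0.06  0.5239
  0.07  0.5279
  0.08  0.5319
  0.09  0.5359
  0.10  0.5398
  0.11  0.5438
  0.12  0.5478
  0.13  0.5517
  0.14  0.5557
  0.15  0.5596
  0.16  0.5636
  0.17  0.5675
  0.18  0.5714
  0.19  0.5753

$30.61

σ√T = 0.52·√0.08333 = 0.1501
d₁ = [ln(471/476) + (0.013 + 0.52²/2)·0.08333] / 0.1501 = [-0.0106 + 0.0124] / 0.1501 = 0.0119 ≈ 0.01
d₂ = d₁ − σ√T = 0.0119 − 0.1501 = -0.1382 ≈ -0.14
exp(−rT) = exp(−0.013·0.08333) = 0.9989
P = 476·0.9989·N(0.14) − 471·N(-0.01) = 476·0.9989·0.5557 − 471·0.4960 = 264.2222 − 233.6160 = 30.6062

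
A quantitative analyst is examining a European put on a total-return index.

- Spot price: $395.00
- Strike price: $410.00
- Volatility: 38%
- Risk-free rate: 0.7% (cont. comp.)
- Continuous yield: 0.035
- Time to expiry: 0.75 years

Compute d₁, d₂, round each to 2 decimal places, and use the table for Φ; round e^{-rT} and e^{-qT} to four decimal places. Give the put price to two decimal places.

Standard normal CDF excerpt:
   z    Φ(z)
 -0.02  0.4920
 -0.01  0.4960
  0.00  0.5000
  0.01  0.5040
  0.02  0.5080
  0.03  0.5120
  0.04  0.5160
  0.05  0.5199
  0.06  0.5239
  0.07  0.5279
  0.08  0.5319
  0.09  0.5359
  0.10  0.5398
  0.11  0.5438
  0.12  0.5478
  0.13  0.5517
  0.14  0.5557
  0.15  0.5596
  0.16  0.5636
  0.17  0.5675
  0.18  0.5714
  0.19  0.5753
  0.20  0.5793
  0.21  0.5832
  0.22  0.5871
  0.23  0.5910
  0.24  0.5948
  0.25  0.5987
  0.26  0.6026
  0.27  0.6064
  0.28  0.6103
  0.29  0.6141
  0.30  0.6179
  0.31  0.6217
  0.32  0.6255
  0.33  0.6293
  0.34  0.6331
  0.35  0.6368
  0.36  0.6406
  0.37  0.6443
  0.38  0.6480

σ√T = 0.38·√0.75 = 0.3291
ln(S/K) + (r − q + σ²/2)T = ln(395/410) + (0.007 − 0.035 + 0.38²/2)·0.75 = -0.0373 + 0.0331 = -0.0041
d₁ = -0.0041 / 0.3291 = -0.0125 → -0.01
d₂ = d₁ − σ√T = -0.0125 − 0.3291 = -0.3416 → -0.34
exp(−qT) = exp(−0.035·0.75) = 0.9741;  exp(−rT) = exp(−0.007·0.75) = 0.9948
P = 410·0.9948·N(0.34) − 395·0.9741·N(0.01) = 410·0.9948·0.6331 − 395·0.9741·0.5040 = 258.2212 − 193.9238 = 64.2974

$64.30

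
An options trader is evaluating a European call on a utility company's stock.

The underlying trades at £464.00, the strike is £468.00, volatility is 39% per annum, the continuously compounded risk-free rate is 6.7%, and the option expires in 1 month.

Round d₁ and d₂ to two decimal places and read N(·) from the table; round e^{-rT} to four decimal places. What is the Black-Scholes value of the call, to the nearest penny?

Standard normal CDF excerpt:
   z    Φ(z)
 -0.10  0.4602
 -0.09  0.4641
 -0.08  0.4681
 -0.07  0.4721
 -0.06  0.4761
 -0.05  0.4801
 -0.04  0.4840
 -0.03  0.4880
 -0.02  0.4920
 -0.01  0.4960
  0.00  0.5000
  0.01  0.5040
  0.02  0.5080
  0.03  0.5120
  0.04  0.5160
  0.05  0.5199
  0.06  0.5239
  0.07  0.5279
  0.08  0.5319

£19.72

T = 0.08333;  σ√T = 0.1126
d₁ = [ln(464/468) + (0.067 + ½·0.39²)·0.08333] / (σ√T) = (-0.0086 + 0.0119) / 0.1126 = 0.0296 → 0.03
d₂ = 0.0296 − 0.1126 = -0.0829 → -0.08
e^(−rT) = e^(−0.067·0.08333) = 0.9944
N(d₁) = N(0.03) = 0.5120;  N(d₂) = N(-0.08) = 0.4681
C = 464·0.5120 − 468·0.9944·0.4681 = 237.5680 − 217.8440 = 19.7240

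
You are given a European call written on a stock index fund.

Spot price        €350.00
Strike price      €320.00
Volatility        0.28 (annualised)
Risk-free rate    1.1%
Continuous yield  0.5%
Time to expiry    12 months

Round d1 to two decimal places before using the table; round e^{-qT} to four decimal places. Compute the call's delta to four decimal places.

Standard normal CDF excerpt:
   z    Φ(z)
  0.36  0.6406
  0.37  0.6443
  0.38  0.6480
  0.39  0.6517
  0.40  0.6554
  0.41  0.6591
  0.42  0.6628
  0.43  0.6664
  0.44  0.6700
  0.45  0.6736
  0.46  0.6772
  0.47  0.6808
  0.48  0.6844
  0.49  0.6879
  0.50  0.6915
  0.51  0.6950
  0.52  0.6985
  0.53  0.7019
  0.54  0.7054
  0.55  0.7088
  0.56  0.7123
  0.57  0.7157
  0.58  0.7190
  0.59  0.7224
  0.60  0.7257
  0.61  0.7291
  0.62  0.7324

0.6810

σ√T = 0.28·√1 = 0.2800
d₁ = [ln(350/320) + (0.011 − 0.005 + ½·0.28²)·1] / (σ√T) = (0.0896 + 0.0452) / 0.2800 = 0.4815 ≈ 0.48
N(d₁) = N(0.48) = 0.6844
Δ_call = e^(−qT)·N(d₁) = 0.9950·0.6844 = 0.6810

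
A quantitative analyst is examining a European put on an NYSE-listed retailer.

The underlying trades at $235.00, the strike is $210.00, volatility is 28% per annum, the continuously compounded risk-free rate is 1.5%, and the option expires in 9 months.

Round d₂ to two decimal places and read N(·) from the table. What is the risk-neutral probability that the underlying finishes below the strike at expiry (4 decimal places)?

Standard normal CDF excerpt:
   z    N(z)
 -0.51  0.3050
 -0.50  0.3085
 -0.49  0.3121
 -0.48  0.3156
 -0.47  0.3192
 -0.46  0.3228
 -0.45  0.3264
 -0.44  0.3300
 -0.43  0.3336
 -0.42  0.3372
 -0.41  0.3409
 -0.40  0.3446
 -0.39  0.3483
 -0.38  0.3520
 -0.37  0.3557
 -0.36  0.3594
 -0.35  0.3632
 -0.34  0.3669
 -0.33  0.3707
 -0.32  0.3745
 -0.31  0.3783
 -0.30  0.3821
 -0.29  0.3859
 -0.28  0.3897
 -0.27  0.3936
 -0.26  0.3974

0.3483

σ√T = 0.28·√0.75 = 0.2425
d₁ = [ln(235/210) + (0.015 + ½·0.28²)·0.75] / (σ√T) = (0.1125 + 0.0407) / 0.2425 = 0.6315 which rounds to 0.63
d₂ = 0.6315 − 0.2425 = 0.3890 which rounds to 0.39
Risk-neutral Pr[S_T < K] = N(−d₂) = N(-0.39) = 0.3483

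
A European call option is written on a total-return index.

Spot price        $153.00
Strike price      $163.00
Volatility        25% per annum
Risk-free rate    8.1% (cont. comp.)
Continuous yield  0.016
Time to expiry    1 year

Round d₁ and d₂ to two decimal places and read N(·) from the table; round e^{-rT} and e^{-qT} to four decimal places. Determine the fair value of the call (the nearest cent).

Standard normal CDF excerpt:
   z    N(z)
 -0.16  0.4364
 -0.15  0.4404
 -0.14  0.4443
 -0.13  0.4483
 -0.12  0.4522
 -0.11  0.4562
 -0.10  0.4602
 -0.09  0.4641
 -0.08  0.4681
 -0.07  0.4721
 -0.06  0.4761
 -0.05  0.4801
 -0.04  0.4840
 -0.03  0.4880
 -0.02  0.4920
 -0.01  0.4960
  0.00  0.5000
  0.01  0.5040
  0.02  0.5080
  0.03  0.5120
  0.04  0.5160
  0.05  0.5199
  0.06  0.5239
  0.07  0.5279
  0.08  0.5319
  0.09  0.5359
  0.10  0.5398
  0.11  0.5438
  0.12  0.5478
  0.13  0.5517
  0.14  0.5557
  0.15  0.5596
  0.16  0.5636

T = 1;  σ√T = 0.2500
d₁ = [ln(153/163) + (0.081 − 0.016 + 0.25²/2)·1] / 0.2500 = [-0.0633 + 0.0963] / 0.2500 = 0.1318 ⇒ 0.13
d₂ = d₁ − σ√T = 0.1318 − 0.2500 = -0.1182 ⇒ -0.12
exp(−qT) = exp(−0.016·1) = 0.9841;  exp(−rT) = exp(−0.081·1) = 0.9222
N(d₁) = N(0.13) = 0.5517;  N(d₂) = N(-0.12) = 0.4522
C = 153·0.9841·0.5517 − 163·0.9222·0.4522 = 83.0680 − 67.9741 = 15.0939

$15.09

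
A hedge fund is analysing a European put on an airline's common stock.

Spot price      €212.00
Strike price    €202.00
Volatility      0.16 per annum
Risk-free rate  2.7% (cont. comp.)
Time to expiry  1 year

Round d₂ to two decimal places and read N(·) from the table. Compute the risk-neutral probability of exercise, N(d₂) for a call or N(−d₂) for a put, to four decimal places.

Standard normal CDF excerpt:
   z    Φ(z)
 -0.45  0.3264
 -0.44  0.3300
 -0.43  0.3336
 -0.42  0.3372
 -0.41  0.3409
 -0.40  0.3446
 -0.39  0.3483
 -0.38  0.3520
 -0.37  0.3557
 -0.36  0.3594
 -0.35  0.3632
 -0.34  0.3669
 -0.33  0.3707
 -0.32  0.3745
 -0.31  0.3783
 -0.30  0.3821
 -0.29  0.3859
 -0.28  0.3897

σ√T = 0.16 × 1.0000 = 0.1600
ln(S/K) + (r + σ²/2)T = ln(212/202) + (0.027 + 0.16²/2)·1 = 0.0483 + 0.0398 = 0.0881
d₁ = 0.0881 / 0.1600 = 0.5507 ≈ 0.55
d₂ = d₁ − σ√T = 0.5507 − 0.1600 = 0.3907 ≈ 0.39
Pr(exercise) under Q = N(−d₂) = N(-0.39) = 0.3483

0.3483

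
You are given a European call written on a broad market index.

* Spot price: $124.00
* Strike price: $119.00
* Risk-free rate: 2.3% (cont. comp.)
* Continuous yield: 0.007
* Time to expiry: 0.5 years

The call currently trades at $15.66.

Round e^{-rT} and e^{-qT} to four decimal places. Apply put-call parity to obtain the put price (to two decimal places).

$9.74

e^(−qT) = e^(−0.007·0.5) = 0.9965;  e^(−rT) = e^(−0.023·0.5) = 0.9886
Put-call parity: C − P = S·e^(−qT) − K·e^(−rT) = 124·0.9965 − 119·0.9886 = 123.5660 − 117.6434 = 5.9226
P = C − (C − P) = 15.66 − (5.9226) = 9.7374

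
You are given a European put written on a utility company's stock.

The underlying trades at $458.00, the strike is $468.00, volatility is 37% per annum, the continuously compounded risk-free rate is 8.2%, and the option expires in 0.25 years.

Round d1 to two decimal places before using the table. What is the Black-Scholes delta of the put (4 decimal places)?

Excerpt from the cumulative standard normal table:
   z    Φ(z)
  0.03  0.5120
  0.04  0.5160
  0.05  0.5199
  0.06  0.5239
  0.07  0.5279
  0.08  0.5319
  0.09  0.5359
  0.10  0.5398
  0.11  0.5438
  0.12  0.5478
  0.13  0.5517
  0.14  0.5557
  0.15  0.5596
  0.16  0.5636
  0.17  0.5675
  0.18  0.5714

T = 0.25;  σ√T = 0.1850
d₁ = [ln(458/468) + (0.082 + 0.37²/2)·0.25] / 0.1850 = [-0.0216 + 0.0376] / 0.1850 = 0.0866 → 0.09
N(d₁) = N(0.09) = 0.5359
Δ_put = N(d₁) − 1 = 0.5359 − 1 = -0.4641

-0.4641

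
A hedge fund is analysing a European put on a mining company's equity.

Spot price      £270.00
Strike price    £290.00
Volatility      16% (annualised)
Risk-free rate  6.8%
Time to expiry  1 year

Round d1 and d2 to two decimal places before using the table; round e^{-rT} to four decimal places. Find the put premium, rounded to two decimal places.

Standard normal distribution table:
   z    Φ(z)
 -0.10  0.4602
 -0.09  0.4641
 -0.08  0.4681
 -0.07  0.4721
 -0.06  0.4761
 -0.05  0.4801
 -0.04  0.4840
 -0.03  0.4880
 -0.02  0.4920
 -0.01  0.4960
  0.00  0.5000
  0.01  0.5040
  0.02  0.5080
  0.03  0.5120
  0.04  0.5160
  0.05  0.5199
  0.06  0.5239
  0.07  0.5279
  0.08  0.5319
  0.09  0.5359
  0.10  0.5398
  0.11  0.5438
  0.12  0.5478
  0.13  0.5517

σ√T = 0.16·√1 = 0.1600
d₁ = [ln(270/290) + (0.068 + ½·0.16²)·1] / (σ√T) = (-0.0715 + 0.0808) / 0.1600 = 0.0584 → 0.06
d₂ = 0.0584 − 0.1600 = -0.1016 → -0.10
exp(−rT) = exp(−0.068·1) = 0.9343
P = 290·0.9343·N(0.10) − 270·N(-0.06) = 290·0.9343·0.5398 − 270·0.4761 = 146.2572 − 128.5470 = 17.7102

£17.71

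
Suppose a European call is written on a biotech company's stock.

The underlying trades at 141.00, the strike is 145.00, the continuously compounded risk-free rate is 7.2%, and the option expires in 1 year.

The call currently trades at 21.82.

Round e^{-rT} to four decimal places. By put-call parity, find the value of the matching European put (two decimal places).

15.74

exp(−rT) = exp(−0.072·1) = 0.9305
Put-call parity: C − P = S − K·e^(−rT) = 141 − 145·0.9305 = 141 − 134.9225 = 6.0775
P = C − (C − P) = 21.82 − (6.0775) = 15.7425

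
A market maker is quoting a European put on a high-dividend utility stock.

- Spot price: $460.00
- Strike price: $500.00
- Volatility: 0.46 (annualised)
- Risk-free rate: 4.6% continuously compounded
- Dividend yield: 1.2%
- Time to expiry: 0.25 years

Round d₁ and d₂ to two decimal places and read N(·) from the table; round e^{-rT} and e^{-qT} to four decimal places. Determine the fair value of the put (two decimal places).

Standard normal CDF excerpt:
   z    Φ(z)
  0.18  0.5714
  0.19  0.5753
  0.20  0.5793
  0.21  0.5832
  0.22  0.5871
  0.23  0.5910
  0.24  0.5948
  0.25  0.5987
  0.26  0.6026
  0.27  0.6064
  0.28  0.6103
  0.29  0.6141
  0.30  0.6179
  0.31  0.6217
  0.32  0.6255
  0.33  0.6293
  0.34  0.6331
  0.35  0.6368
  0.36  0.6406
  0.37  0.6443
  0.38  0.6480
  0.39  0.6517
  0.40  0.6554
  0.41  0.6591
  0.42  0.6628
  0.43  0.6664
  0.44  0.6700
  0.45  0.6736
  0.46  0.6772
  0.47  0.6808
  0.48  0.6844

σ√T = 0.46 × 0.5000 = 0.2300
d₁ = [ln(460/500) + (0.046 − 0.012 + 0.46²/2)·0.25] / 0.2300 = [-0.0834 + 0.0350] / 0.2300 = -0.2106 ⇒ -0.21
d₂ = d₁ − σ√T = -0.2106 − 0.2300 = -0.4406 ⇒ -0.44
e^(−qT) = e^(−0.012·0.25) = 0.9970;  e^(−rT) = e^(−0.046·0.25) = 0.9886
P = 500·0.9886·N(0.44) − 460·0.9970·N(0.21) = 500·0.9886·0.6700 − 460·0.9970·0.5832 = 331.1810 − 267.4672 = 63.7138

$63.71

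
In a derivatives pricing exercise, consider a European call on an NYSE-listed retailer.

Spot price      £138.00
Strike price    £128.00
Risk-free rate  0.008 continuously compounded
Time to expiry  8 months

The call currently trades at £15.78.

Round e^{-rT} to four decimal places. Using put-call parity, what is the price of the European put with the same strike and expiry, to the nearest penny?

e^(−rT) = e^(−0.008·0.6667) = 0.9947
Put-call parity: C − P = S − K·e^(−rT) = 138 − 128·0.9947 = 138 − 127.3216 = 10.6784
P = C − (C − P) = 15.78 − (10.6784) = 5.1016

£5.10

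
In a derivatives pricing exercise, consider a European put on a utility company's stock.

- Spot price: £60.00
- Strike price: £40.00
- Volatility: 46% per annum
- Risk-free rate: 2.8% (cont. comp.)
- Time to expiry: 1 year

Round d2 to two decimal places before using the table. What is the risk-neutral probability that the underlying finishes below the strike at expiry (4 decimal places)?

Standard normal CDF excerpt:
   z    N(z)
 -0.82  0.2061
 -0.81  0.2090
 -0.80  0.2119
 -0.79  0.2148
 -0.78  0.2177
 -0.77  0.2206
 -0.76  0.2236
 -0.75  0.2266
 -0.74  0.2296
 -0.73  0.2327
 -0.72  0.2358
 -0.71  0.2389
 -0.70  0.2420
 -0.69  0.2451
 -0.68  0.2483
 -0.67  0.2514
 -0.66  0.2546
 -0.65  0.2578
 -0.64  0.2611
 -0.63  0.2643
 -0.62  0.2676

T = 1;  σ√T = 0.4600
d₁ = [ln(60/40) + (0.028 + 0.46²/2)·1] / 0.4600 = [0.4055 + 0.1338] / 0.4600 = 1.1723 ≈ 1.17
d₂ = d₁ − σ√T = 1.1723 − 0.4600 = 0.7123 ≈ 0.71
Risk-neutral Pr[S_T < K] = N(−d₂) = N(-0.71) = 0.2389

0.2389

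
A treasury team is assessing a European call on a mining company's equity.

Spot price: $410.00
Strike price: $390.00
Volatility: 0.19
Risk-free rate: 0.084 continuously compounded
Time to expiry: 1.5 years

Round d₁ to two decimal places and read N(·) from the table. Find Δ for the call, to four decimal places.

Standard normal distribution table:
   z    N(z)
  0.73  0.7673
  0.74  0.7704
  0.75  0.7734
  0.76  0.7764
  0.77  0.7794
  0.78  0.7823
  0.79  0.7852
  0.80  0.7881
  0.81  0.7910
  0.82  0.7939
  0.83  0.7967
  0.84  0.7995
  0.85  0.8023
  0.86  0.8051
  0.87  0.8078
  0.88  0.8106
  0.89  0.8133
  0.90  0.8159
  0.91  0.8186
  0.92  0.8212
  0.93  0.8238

σ√T = 0.19·√1.5 = 0.2327
ln(S/K) + (r + σ²/2)T = ln(410/390) + (0.084 + 0.19²/2)·1.5 = 0.0500 + 0.1531 = 0.2031
d₁ = 0.2031 / 0.2327 = 0.8727 ⇒ 0.87
N(d₁) = N(0.87) = 0.8078
Δ_call = N(d₁) = 0.8078

0.8078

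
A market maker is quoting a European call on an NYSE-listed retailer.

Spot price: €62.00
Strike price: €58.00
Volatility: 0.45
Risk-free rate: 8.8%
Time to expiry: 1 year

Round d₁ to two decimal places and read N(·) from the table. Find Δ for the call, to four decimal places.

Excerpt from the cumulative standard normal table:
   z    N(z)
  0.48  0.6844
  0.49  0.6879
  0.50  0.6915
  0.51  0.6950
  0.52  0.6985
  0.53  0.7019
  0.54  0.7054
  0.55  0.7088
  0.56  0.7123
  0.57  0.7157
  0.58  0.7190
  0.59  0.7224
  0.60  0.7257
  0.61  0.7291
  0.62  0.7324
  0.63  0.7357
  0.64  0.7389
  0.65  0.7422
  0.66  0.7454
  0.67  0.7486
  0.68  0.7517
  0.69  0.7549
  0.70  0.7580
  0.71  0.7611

T = 1;  σ√T = 0.4500
d₁ = [ln(62/58) + (0.088 + 0.45²/2)·1] / 0.4500 = [0.0667 + 0.1893] / 0.4500 = 0.5688 ≈ 0.57
N(d₁) = N(0.57) = 0.7157
Δ_call = N(d₁) = 0.7157

0.7157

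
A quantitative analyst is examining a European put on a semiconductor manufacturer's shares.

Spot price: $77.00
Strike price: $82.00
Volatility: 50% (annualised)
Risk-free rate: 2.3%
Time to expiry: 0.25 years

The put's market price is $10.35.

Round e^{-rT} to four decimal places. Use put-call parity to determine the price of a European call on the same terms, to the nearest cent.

exp(−rT) = exp(−0.023·0.25) = 0.9943
Put-call parity: C − P = S − K·e^(−rT) = 77 − 82·0.9943 = 77 − 81.5326 = -4.5326
C = P + (C − P) = 10.35 + (-4.5326) = 5.8174

$5.82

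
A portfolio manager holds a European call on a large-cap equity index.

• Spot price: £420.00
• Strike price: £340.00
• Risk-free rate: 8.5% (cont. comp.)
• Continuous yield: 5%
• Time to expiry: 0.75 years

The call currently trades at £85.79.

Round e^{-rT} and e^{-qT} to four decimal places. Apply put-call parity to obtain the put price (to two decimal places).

£0.23

exp(−qT) = exp(−0.05·0.75) = 0.9632;  exp(−rT) = exp(−0.085·0.75) = 0.9382
Put-call parity: C − P = S·e^(−qT) − K·e^(−rT) = 420·0.9632 − 340·0.9382 = 404.5440 − 318.9880 = 85.5560
P = C − (C − P) = 85.79 − (85.5560) = 0.2340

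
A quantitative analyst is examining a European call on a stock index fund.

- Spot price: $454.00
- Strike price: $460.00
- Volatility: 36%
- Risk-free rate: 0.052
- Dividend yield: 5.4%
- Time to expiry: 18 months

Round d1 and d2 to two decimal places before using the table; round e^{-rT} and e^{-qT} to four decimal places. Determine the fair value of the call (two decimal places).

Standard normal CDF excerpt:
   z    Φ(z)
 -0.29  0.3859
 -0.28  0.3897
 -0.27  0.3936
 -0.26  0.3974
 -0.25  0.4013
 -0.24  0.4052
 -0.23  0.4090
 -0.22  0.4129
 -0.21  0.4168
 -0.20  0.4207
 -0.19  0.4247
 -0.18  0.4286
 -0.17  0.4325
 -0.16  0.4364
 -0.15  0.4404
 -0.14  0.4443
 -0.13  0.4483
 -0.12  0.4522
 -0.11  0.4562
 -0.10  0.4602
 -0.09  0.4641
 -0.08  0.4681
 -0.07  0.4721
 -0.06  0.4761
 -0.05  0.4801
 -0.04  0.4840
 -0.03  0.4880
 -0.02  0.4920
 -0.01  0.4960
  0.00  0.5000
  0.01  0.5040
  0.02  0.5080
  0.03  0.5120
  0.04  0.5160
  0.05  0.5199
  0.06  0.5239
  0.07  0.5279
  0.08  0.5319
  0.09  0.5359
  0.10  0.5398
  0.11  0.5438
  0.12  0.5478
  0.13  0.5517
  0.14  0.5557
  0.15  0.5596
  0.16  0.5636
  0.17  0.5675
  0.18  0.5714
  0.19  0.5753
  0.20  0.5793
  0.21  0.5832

$70.14

T = 1.5;  σ√T = 0.4409
d₁ = [ln(454/460) + (0.052 − 0.054 + 0.36²/2)·1.5] / 0.4409 = [-0.0131 + 0.0942] / 0.4409 = 0.1839 ≈ 0.18
d₂ = d₁ − σ√T = 0.1839 − 0.4409 = -0.2570 ≈ -0.26
e^(−qT) = e^(−0.054·1.5) = 0.9222;  e^(−rT) = e^(−0.052·1.5) = 0.9250
C = 454·0.9222·N(0.18) − 460·0.9250·N(-0.26) = 454·0.9222·0.5714 − 460·0.9250·0.3974 = 239.2331 − 169.0937 = 70.1394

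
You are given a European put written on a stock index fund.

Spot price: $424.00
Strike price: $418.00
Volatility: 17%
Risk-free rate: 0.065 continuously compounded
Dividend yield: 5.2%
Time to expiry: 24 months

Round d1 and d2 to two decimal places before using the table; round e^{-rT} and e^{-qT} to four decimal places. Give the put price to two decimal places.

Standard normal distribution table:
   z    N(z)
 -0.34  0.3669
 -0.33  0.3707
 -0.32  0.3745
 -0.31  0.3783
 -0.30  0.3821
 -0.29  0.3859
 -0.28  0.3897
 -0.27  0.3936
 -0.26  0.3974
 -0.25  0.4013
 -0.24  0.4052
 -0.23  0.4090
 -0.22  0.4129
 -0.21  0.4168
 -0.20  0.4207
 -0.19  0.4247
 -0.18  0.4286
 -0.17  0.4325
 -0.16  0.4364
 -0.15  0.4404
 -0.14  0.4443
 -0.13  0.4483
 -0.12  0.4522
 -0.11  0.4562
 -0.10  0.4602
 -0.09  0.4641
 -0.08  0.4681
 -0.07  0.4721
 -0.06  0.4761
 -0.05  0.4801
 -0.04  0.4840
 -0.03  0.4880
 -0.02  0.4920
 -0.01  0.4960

$28.76

σ√T = 0.17 × 1.4142 = 0.2404
ln(S/K) + (r − q + σ²/2)T = ln(424/418) + (0.065 − 0.052 + 0.17²/2)·2 = 0.0143 + 0.0549 = 0.0692
d₁ = 0.0692 / 0.2404 = 0.2876 ≈ 0.29
d₂ = d₁ − σ√T = 0.2876 − 0.2404 = 0.0472 ≈ 0.05
e^(−qT) = e^(−0.052·2) = 0.9012;  e^(−rT) = e^(−0.065·2) = 0.8781
P = 418·0.8781·N(-0.05) − 424·0.9012·N(-0.29) = 418·0.8781·0.4801 − 424·0.9012·0.3859 = 176.2187 − 147.4558 = 28.7629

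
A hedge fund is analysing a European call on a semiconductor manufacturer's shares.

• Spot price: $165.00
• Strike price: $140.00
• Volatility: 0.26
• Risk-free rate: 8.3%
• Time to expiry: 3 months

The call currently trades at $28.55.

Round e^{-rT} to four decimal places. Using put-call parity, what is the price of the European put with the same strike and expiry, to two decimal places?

exp(−rT) = exp(−0.083·0.25) = 0.9795
Put-call parity: C − P = S − K·e^(−rT) = 165 − 140·0.9795 = 165 − 137.1300 = 27.8700
P = C − (C − P) = 28.55 − (27.8700) = 0.6800

$0.68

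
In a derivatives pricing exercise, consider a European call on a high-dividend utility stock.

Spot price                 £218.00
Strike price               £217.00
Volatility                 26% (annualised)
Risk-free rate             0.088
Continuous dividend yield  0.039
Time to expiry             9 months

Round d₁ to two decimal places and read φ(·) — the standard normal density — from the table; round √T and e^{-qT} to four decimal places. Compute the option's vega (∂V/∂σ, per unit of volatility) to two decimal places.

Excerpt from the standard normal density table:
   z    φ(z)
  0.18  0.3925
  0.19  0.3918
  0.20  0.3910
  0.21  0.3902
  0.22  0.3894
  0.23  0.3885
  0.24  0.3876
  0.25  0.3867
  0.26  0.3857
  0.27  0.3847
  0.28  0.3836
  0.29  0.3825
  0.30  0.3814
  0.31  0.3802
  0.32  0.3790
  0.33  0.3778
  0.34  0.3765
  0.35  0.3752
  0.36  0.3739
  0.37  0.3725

69.93

σ√T = 0.26·√0.75 = 0.2252
d₁ = [ln(218/217) + (0.088 − 0.039 + 0.26²/2)·0.75] / 0.2252 = [0.0046 + 0.0621] / 0.2252 = 0.2962 → 0.30
√T = √0.75 = 0.8660
φ(d₁) = φ(0.30) = 0.3814
exp(−qT) = exp(−0.039·0.75) = 0.9712
vega = S·exp(−qT)·φ(d₁)·√T = 218·0.9712·0.3814·0.8660 = 69.9300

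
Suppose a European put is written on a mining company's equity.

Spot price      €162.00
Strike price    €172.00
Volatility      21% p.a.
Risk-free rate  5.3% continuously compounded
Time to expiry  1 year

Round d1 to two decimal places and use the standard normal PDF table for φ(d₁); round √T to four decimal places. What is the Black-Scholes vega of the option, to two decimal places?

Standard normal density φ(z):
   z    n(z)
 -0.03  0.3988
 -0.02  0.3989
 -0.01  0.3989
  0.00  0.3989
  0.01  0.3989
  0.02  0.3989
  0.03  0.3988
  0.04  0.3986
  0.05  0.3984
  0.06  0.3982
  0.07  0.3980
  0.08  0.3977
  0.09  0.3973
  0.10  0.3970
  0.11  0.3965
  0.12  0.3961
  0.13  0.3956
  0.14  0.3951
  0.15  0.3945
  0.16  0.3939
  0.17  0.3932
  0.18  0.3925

σ√T = 0.21·√1 = 0.2100
d₁ = [ln(162/172) + (0.053 + ½·0.21²)·1] / (σ√T) = (-0.0599 + 0.0750) / 0.2100 = 0.0722 ≈ 0.07
√T = √1 = 1.0000
φ(d₁) = φ(0.07) = 0.3980
vega = S·φ(d₁)·√T = 162·0.3980·1.0000 = 64.4760
(Vega is the same for a European call and put with the same parameters.)

64.48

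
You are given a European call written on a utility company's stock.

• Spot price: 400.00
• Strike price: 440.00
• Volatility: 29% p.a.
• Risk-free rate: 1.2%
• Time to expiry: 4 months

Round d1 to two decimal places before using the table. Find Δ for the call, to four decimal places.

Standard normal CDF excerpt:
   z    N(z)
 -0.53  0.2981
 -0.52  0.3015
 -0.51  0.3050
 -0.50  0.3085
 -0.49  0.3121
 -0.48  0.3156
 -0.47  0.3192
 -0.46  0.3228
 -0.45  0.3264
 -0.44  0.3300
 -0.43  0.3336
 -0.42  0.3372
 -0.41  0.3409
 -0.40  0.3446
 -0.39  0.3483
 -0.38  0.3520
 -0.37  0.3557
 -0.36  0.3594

0.3228

σ√T = 0.29 × 0.5774 = 0.1674
d₁ = [ln(400/440) + (0.012 + 0.29²/2)·0.3333] / 0.1674 = [-0.0953 + 0.0180] / 0.1674 = -0.4616 which rounds to -0.46
N(d₁) = N(-0.46) = 0.3228
Δ_call = N(d₁) = 0.3228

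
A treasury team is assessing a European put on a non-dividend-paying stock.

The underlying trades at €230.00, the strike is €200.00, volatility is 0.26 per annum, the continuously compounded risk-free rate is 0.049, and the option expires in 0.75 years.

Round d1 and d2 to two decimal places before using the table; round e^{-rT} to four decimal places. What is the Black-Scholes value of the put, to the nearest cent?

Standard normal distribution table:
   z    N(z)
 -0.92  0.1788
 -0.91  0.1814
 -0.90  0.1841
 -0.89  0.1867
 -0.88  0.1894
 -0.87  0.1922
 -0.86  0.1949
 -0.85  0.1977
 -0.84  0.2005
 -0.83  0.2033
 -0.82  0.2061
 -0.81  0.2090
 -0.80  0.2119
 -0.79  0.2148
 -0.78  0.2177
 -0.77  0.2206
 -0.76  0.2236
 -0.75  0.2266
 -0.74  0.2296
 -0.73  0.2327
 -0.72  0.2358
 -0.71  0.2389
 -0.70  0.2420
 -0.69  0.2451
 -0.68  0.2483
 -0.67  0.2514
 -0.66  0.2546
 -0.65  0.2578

σ√T = 0.26 × 0.8660 = 0.2252
d₁ = [ln(230/200) + (0.049 + 0.26²/2)·0.75] / 0.2252 = [0.1398 + 0.0621] / 0.2252 = 0.8965 → 0.90
d₂ = d₁ − σ√T = 0.8965 − 0.2252 = 0.6713 → 0.67
e^(−rT) = e^(−0.049·0.75) = 0.9639
N(−d₂) = N(-0.67) = 0.2514;  N(−d₁) = N(-0.90) = 0.1841
P = 200·0.9639·0.2514 − 230·0.1841 = 48.4649 − 42.3430 = 6.1219

€6.12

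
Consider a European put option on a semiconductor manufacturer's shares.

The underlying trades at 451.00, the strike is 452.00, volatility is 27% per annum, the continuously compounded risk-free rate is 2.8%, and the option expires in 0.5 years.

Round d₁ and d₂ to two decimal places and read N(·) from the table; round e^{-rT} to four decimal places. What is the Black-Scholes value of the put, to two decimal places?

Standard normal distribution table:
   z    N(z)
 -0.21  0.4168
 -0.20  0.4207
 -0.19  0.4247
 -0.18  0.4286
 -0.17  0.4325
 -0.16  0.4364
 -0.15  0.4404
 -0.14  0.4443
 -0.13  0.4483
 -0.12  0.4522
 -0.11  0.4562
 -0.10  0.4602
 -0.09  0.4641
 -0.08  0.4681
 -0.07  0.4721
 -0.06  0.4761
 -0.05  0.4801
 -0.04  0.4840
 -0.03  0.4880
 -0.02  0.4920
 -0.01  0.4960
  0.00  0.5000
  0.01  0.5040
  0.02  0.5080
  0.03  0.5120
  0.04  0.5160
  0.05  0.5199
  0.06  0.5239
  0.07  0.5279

σ√T = 0.27·√0.5 = 0.1909
d₁ = [ln(451/452) + (0.028 + 0.27²/2)·0.5] / 0.1909 = [-0.0022 + 0.0322] / 0.1909 = 0.1572 → 0.16
d₂ = d₁ − σ√T = 0.1572 − 0.1909 = -0.0337 → -0.03
exp(−rT) = exp(−0.028·0.5) = 0.9861
P = 452·0.9861·N(0.03) − 451·N(-0.16) = 452·0.9861·0.5120 − 451·0.4364 = 228.2072 − 196.8164 = 31.3908

31.39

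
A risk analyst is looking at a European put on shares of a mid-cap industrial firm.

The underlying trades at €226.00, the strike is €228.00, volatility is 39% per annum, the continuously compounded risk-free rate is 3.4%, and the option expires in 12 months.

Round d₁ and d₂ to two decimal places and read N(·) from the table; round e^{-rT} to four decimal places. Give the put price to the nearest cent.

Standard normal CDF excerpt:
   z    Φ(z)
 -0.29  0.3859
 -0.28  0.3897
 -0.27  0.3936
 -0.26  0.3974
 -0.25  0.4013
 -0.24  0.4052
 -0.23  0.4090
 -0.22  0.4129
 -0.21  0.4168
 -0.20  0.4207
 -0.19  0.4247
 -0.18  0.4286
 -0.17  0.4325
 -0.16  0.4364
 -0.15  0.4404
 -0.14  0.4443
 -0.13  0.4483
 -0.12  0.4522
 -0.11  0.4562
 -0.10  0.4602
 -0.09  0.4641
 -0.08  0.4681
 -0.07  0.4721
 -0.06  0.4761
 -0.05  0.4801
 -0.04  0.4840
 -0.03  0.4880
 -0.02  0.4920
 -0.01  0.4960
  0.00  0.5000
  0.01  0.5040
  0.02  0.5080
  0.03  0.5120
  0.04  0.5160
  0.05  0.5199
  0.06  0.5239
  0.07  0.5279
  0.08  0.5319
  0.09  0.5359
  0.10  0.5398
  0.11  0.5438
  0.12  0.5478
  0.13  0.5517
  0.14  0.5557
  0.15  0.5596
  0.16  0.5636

σ√T = 0.39·√1 = 0.3900
d₁ = [ln(226/228) + (0.034 + 0.39²/2)·1] / 0.3900 = [-0.0088 + 0.1101] / 0.3900 = 0.2596 ≈ 0.26
d₂ = d₁ − σ√T = 0.2596 − 0.3900 = -0.1304 ≈ -0.13
exp(−rT) = exp(−0.034·1) = 0.9666
N(−d₂) = N(0.13) = 0.5517;  N(−d₁) = N(-0.26) = 0.3974
P = 228·0.9666·0.5517 − 226·0.3974 = 121.5863 − 89.8124 = 31.7739

€31.77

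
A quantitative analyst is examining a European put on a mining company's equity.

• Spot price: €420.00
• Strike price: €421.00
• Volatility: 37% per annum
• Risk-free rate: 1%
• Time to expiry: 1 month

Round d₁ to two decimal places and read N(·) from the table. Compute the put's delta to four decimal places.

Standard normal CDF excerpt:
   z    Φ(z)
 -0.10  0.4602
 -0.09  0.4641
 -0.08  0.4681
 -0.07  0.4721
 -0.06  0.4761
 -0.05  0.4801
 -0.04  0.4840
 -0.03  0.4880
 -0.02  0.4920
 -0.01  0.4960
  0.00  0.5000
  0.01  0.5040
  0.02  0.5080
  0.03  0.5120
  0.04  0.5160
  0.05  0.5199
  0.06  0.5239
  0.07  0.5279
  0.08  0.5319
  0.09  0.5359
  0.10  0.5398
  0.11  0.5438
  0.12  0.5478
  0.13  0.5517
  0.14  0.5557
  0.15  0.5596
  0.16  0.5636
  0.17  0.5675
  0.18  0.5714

σ√T = 0.37·√0.08333 = 0.1068
d₁ = [ln(420/421) + (0.01 + 0.37²/2)·0.08333] / 0.1068 = [-0.0024 + 0.0065] / 0.1068 = 0.0389 ⇒ 0.04
N(d₁) = N(0.04) = 0.5160
Δ_put = N(d₁) − 1 = 0.5160 − 1 = -0.4840

-0.4840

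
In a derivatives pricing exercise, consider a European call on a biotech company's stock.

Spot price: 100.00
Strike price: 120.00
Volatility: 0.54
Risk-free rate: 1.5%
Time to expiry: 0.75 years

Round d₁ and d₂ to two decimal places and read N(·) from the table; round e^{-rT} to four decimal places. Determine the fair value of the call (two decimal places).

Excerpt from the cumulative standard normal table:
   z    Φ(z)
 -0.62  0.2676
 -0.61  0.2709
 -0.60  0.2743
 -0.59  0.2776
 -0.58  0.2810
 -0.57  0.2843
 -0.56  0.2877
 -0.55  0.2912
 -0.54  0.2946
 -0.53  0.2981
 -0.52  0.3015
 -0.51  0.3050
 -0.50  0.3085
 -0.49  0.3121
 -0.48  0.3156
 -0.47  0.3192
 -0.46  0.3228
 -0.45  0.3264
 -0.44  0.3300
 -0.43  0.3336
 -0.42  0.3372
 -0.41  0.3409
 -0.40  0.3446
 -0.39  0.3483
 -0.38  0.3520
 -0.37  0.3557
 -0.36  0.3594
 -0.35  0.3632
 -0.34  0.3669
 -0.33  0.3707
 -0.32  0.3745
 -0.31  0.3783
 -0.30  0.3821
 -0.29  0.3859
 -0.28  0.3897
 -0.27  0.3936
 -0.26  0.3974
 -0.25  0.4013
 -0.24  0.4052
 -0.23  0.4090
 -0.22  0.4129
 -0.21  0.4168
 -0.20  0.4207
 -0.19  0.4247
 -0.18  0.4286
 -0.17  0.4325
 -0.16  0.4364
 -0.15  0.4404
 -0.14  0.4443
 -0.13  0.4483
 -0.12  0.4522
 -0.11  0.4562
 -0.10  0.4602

12.28

σ√T = 0.54 × 0.8660 = 0.4677
d₁ = [ln(100/120) + (0.015 + ½·0.54²)·0.75] / (σ√T) = (-0.1823 + 0.1206) / 0.4677 = -0.1320 → -0.13
d₂ = -0.1320 − 0.4677 = -0.5996 → -0.60
e^(−rT) = e^(−0.015·0.75) = 0.9888
N(d₁) = N(-0.13) = 0.4483;  N(d₂) = N(-0.60) = 0.2743
C = 100·0.4483 − 120·0.9888·0.2743 = 44.8300 − 32.5473 = 12.2827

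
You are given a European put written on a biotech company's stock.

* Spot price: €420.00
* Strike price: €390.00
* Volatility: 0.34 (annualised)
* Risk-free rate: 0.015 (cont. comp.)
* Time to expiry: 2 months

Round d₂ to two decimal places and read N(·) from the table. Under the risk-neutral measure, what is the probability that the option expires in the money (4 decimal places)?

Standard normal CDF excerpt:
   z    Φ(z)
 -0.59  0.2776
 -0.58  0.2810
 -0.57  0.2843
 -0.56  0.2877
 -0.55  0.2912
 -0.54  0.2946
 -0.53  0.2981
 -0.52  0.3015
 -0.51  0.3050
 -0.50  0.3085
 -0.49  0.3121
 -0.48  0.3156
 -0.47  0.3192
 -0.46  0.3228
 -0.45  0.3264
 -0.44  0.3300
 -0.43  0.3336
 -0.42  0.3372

T = 0.1667;  σ√T = 0.1388
d₁ = [ln(420/390) + (0.015 + 0.34²/2)·0.1667] / 0.1388 = [0.0741 + 0.0121] / 0.1388 = 0.6213 → 0.62
d₂ = d₁ − σ√T = 0.6213 − 0.1388 = 0.4825 → 0.48
Pr(exercise) under Q = N(−d₂) = N(-0.48) = 0.3156

0.3156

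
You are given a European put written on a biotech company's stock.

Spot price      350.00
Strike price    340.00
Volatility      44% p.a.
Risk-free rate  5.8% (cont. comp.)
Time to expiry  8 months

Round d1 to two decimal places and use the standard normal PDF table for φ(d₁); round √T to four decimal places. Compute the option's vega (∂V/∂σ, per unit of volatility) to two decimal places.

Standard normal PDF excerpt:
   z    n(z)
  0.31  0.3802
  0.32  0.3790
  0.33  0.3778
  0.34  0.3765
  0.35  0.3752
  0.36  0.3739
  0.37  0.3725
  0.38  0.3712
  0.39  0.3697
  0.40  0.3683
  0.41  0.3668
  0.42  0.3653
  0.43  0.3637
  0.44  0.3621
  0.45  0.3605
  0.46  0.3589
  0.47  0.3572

106.45

σ√T = 0.44 × 0.8165 = 0.3593
d₁ = [ln(350/340) + (0.058 + 0.44²/2)·0.6667] / 0.3593 = [0.0290 + 0.1032] / 0.3593 = 0.3679 ≈ 0.37
√T = √0.6667 = 0.8165
φ(d₁) = φ(0.37) = 0.3725
vega = S·φ(d₁)·√T = 350·0.3725·0.8165 = 106.4512
(Vega is the same for a European call and put with the same parameters.)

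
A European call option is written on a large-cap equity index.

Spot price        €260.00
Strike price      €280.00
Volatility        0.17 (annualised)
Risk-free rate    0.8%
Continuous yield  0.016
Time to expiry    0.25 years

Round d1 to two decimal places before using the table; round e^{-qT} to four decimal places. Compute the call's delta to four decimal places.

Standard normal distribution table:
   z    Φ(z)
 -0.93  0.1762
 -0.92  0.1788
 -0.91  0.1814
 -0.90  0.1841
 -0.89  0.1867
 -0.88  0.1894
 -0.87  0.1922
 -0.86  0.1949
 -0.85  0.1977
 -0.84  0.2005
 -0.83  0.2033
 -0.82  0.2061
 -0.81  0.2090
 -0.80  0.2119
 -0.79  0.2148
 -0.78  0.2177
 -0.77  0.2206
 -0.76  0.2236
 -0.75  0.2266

σ√T = 0.17·√0.25 = 0.0850
d₁ = [ln(260/280) + (0.008 − 0.016 + 0.17²/2)·0.25] / 0.0850 = [-0.0741 + 0.0016] / 0.0850 = -0.8529 ≈ -0.85
N(d₁) = N(-0.85) = 0.1977
Δ_call = e^(−qT)·N(d₁) = 0.9960·0.1977 = 0.1969

0.1969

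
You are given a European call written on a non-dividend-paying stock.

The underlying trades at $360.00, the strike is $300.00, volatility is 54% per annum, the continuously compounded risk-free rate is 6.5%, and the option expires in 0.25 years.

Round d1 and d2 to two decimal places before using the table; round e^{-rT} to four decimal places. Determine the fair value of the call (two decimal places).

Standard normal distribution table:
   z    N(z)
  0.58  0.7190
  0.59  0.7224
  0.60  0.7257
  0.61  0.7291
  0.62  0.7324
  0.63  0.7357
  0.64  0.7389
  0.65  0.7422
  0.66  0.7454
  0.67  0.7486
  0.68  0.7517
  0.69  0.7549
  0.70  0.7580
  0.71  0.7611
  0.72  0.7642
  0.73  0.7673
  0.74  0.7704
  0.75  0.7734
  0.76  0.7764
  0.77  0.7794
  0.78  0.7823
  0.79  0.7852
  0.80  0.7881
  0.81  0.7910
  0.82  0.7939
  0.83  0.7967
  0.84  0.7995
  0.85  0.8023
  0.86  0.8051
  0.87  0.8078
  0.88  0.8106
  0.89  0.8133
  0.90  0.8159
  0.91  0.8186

T = 0.25;  σ√T = 0.2700
ln(S/K) + (r + σ²/2)T = ln(360/300) + (0.065 + 0.54²/2)·0.25 = 0.1823 + 0.0527 = 0.2350
d₁ = 0.2350 / 0.2700 = 0.8705 ≈ 0.87
d₂ = d₁ − σ√T = 0.8705 − 0.2700 = 0.6005 ≈ 0.60
exp(−rT) = exp(−0.065·0.25) = 0.9839
C = 360·N(0.87) − 300·0.9839·N(0.60) = 360·0.8078 − 300·0.9839·0.7257 = 290.8080 − 214.2049 = 76.6031

$76.60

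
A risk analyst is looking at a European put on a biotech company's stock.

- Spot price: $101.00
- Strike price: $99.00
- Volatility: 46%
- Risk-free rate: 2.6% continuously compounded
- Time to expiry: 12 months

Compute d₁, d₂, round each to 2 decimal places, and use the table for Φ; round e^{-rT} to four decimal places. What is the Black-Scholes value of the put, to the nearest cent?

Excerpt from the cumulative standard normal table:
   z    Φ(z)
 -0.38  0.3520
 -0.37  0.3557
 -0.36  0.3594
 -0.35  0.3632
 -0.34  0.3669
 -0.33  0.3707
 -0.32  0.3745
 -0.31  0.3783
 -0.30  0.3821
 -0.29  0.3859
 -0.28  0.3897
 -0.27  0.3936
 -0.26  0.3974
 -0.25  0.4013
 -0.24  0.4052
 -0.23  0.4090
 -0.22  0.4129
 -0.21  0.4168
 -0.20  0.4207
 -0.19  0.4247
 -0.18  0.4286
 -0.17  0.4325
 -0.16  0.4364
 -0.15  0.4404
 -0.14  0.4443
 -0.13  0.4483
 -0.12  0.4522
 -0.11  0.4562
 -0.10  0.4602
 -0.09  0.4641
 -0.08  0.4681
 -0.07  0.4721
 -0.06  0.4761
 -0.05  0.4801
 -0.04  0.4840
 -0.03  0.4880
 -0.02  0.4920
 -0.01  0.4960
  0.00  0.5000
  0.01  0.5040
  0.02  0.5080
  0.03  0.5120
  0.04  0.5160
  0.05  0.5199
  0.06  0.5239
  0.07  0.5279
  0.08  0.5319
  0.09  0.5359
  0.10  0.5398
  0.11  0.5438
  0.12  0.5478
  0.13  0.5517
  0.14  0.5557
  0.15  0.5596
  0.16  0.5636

σ√T = 0.46·√1 = 0.4600
ln(S/K) + (r + σ²/2)T = ln(101/99) + (0.026 + 0.46²/2)·1 = 0.0200 + 0.1318 = 0.1518
d₁ = 0.1518 / 0.4600 = 0.3300 → 0.33
d₂ = d₁ − σ√T = 0.3300 − 0.4600 = -0.1300 → -0.13
exp(−rT) = exp(−0.026·1) = 0.9743
P = 99·0.9743·N(0.13) − 101·N(-0.33) = 99·0.9743·0.5517 − 101·0.3707 = 53.2146 − 37.4407 = 15.7739

$15.77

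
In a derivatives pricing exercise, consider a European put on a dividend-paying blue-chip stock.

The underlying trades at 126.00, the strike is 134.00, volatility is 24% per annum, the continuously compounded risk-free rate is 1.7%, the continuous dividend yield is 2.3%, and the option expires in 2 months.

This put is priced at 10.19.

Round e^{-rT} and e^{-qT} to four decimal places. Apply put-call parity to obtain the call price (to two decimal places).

2.09

exp(−qT) = exp(−0.023·0.1667) = 0.9962;  exp(−rT) = exp(−0.017·0.1667) = 0.9972
Put-call parity: C − P = S·e^(−qT) − K·e^(−rT) = 126·0.9962 − 134·0.9972 = 125.5212 − 133.6248 = -8.1036
C = P + (C − P) = 10.19 + (-8.1036) = 2.0864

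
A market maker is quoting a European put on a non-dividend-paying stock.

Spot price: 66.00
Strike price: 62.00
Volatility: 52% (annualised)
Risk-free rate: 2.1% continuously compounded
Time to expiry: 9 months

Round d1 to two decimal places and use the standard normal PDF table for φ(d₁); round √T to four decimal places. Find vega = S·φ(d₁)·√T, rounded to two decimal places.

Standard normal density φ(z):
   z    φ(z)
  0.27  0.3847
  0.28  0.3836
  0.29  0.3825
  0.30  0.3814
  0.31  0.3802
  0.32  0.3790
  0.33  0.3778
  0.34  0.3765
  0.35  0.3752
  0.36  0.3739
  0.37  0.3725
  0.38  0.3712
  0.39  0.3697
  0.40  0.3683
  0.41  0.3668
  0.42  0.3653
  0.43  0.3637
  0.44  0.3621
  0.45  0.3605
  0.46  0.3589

σ√T = 0.52 × 0.8660 = 0.4503
d₁ = [ln(66/62) + (0.021 + 0.52²/2)·0.75] / 0.4503 = [0.0625 + 0.1172] / 0.4503 = 0.3990 ⇒ 0.40
√T = √0.75 = 0.8660
φ(d₁) = φ(0.40) = 0.3683
vega = S·φ(d₁)·√T = 66·0.3683·0.8660 = 21.0506

21.05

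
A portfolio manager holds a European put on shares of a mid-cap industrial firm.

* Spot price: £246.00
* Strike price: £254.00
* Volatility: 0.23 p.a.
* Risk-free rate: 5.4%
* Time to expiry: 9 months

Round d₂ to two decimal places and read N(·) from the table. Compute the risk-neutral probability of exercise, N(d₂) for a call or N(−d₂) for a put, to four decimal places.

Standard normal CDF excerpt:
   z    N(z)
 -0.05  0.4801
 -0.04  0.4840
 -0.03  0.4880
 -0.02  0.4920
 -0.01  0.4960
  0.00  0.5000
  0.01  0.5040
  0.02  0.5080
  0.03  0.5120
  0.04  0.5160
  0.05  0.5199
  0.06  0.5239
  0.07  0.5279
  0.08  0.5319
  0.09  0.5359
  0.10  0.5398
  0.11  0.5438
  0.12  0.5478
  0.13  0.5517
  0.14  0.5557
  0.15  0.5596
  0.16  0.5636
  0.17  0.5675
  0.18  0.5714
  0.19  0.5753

0.5239

σ√T = 0.23 × 0.8660 = 0.1992
ln(S/K) + (r + σ²/2)T = ln(246/254) + (0.054 + 0.23²/2)·0.75 = -0.0320 + 0.0603 = 0.0283
d₁ = 0.0283 / 0.1992 = 0.1423 → 0.14
d₂ = d₁ − σ√T = 0.1423 − 0.1992 = -0.0569 → -0.06
Pr(exercise) under Q = N(−d₂) = N(0.06) = 0.5239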